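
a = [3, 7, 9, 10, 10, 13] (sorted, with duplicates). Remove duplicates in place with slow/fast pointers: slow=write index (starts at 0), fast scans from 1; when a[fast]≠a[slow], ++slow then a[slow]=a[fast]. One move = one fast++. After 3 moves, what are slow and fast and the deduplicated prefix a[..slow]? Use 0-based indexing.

slow=0 fast=1: a[fast]=7≠a[slow]=3 write a[1]=7, slow++,fast++
slow=1 fast=2: a[fast]=9≠a[slow]=7 write a[2]=9, slow++,fast++
slow=2 fast=3: a[fast]=10≠a[slow]=9 write a[3]=10, slow++,fast++

slow=3, fast=4, prefix=[3, 7, 9, 10]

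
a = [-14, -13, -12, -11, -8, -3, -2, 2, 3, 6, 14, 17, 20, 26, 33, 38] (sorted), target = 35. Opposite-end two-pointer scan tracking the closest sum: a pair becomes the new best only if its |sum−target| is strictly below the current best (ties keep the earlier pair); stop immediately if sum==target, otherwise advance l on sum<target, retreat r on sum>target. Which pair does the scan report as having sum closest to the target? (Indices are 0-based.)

pair (-3, 38) with sum 35 (|Δ|=0)

[0,15] -14+38=24 d=11 * → l++
[1,15] -13+38=25 d=10 * → l++
[2,15] -12+38=26 d=9 * → l++
[3,15] -11+38=27 d=8 * → l++
[4,15] -8+38=30 d=5 * → l++
[5,15] -3+38=35 d=0 * → stop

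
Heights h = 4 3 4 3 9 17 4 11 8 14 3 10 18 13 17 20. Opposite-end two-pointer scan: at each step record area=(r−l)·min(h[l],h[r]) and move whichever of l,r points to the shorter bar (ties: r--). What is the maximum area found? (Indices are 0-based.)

[0,15] min(4,20)*15=60 best=60 * → l++
[1,15] min(3,20)*14=42 best=60 → l++
[2,15] min(4,20)*13=52 best=60 → l++
[3,15] min(3,20)*12=36 best=60 → l++
[4,15] min(9,20)*11=99 best=99 * → l++
[5,15] min(17,20)*10=170 best=170 * → l++
[6,15] min(4,20)*9=36 best=170 → l++
[7,15] min(11,20)*8=88 best=170 → l++
[8,15] min(8,20)*7=56 best=170 → l++
[9,15] min(14,20)*6=84 best=170 → l++
[10,15] min(3,20)*5=15 best=170 → l++
[11,15] min(10,20)*4=40 best=170 → l++
[12,15] min(18,20)*3=54 best=170 → l++
[13,15] min(13,20)*2=26 best=170 → l++
[14,15] min(17,20)*1=17 best=170 → l++

max area = 170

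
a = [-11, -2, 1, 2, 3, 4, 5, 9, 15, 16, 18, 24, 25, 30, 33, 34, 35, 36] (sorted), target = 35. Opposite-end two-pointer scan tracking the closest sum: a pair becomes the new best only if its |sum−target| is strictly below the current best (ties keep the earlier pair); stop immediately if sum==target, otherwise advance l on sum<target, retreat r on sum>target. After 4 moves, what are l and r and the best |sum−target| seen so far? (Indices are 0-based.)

[0,17] -11+36=25 d=10 * → l++
[1,17] -2+36=34 d=1 * → l++
[2,17] 1+36=37 d=2 → r--
[2,16] 1+35=36 d=1 → r--

l=2, r=15, best |Δ|=1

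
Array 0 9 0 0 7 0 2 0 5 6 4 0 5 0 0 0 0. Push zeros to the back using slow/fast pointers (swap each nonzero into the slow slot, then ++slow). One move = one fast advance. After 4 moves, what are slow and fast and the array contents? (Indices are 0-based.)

slow=1, fast=4, a=[9, 0, 0, 0, 7, 0, 2, 0, 5, 6, 4, 0, 5, 0, 0, 0, 0]

(s=0,f=0) a[fast]=0 → fast++
(s=0,f=1) a[fast]=9≠0 swap→a[0]=9 → slow++,fast++
(s=1,f=2) a[fast]=0 → fast++
(s=1,f=3) a[fast]=0 → fast++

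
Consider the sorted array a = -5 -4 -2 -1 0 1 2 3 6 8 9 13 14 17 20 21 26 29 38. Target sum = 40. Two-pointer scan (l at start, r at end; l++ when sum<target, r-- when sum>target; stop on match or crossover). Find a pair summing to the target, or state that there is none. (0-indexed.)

l=0 r=18: -5+38=33 <40, l++
l=1 r=18: -4+38=34 <40, l++
l=2 r=18: -2+38=36 <40, l++
l=3 r=18: -1+38=37 <40, l++
l=4 r=18: 0+38=38 <40, l++
l=5 r=18: 1+38=39 <40, l++
l=6 r=18: 2+38=40, found

(2, 38)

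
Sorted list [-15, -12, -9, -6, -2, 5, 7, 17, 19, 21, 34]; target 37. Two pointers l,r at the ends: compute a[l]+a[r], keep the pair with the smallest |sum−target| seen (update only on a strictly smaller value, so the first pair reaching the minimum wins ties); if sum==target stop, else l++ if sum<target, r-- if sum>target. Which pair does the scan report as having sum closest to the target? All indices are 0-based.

pair (17, 21) with sum 38 (|Δ|=1)

l=0 r=10: -15+34=19 d=18 *, l++
l=1 r=10: -12+34=22 d=15 *, l++
l=2 r=10: -9+34=25 d=12 *, l++
l=3 r=10: -6+34=28 d=9 *, l++
l=4 r=10: -2+34=32 d=5 *, l++
l=5 r=10: 5+34=39 d=2 *, r--
l=5 r=9: 5+21=26 d=11, l++
l=6 r=9: 7+21=28 d=9, l++
l=7 r=9: 17+21=38 d=1 *, r--
l=7 r=8: 17+19=36 d=1, l++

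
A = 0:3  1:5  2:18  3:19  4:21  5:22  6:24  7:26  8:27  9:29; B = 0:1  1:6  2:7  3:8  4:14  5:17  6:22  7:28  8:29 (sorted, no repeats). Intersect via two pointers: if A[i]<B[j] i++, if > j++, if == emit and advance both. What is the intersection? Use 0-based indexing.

[i=0,j=0] 3>1 → j++
[i=0,j=1] 3<6 → i++
[i=1,j=1] 5<6 → i++
[i=2,j=1] 18>6 → j++
[i=2,j=2] 18>7 → j++
[i=2,j=3] 18>8 → j++
[i=2,j=4] 18>14 → j++
[i=2,j=5] 18>17 → j++
[i=2,j=6] 18<22 → i++
[i=3,j=6] 19<22 → i++
[i=4,j=6] 21<22 → i++
[i=5,j=6] 22==22 emit → i++,j++
[i=6,j=7] 24<28 → i++
[i=7,j=7] 26<28 → i++
[i=8,j=7] 27<28 → i++
[i=9,j=7] 29>28 → j++
[i=9,j=8] 29==29 emit → i++,j++

intersection = [22, 29]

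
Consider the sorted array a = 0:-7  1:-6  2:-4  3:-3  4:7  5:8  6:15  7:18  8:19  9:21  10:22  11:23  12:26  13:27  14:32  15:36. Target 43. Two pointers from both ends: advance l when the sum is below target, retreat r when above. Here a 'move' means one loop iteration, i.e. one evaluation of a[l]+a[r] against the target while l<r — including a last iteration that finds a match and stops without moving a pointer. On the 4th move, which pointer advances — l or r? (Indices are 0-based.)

[0,15] -7+36=29 <43 → l++
[1,15] -6+36=30 <43 → l++
[2,15] -4+36=32 <43 → l++
[3,15] -3+36=33 <43 → l++

l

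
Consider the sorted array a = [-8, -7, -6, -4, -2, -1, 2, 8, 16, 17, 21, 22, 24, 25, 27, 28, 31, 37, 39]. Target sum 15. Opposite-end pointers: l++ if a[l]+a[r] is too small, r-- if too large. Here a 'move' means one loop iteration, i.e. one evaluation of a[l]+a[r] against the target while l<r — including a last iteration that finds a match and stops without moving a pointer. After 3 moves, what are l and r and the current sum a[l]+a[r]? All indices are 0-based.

l=0 r=18: -8+39=31 >15, r--
l=0 r=17: -8+37=29 >15, r--
l=0 r=16: -8+31=23 >15, r--

l=0, r=15, sum=20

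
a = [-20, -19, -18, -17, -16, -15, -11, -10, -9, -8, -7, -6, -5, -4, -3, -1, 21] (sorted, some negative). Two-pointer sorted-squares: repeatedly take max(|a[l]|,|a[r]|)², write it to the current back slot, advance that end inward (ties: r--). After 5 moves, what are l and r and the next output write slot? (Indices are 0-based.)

l=4, r=15, next write slot=11

[0,16] |-20|<=|21| out[16]=441 → r--
[0,15] |-20|>|-1| out[15]=400 → l++
[1,15] |-19|>|-1| out[14]=361 → l++
[2,15] |-18|>|-1| out[13]=324 → l++
[3,15] |-17|>|-1| out[12]=289 → l++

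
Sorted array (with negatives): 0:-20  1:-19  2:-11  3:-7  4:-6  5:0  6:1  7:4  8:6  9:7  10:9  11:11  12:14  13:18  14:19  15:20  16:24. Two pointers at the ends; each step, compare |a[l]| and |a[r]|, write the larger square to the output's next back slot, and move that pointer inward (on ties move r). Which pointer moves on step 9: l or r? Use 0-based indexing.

[0,16] |-20|<=|24| out[16]=576 → r--
[0,15] |-20|<=|20| out[15]=400 → r--
[0,14] |-20|>|19| out[14]=400 → l++
[1,14] |-19|<=|19| out[13]=361 → r--
[1,13] |-19|>|18| out[12]=361 → l++
[2,13] |-11|<=|18| out[11]=324 → r--
[2,12] |-11|<=|14| out[10]=196 → r--
[2,11] |-11|<=|11| out[9]=121 → r--
[2,10] |-11|>|9| out[8]=121 → l++

l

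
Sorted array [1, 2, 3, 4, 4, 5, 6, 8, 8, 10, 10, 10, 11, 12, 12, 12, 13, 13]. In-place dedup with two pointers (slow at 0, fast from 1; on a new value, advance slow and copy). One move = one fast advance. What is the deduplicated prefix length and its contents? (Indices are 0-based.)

length 11; prefix = [1, 2, 3, 4, 5, 6, 8, 10, 11, 12, 13]

slow=0 fast=1: a[fast]=2≠a[slow]=1 write a[1]=2, slow++,fast++
slow=1 fast=2: a[fast]=3≠a[slow]=2 write a[2]=3, slow++,fast++
slow=2 fast=3: a[fast]=4≠a[slow]=3 write a[3]=4, slow++,fast++
slow=3 fast=4: a[fast]=4=a[slow] dup, fast++
slow=3 fast=5: a[fast]=5≠a[slow]=4 write a[4]=5, slow++,fast++
slow=4 fast=6: a[fast]=6≠a[slow]=5 write a[5]=6, slow++,fast++
slow=5 fast=7: a[fast]=8≠a[slow]=6 write a[6]=8, slow++,fast++
slow=6 fast=8: a[fast]=8=a[slow] dup, fast++
slow=6 fast=9: a[fast]=10≠a[slow]=8 write a[7]=10, slow++,fast++
slow=7 fast=10: a[fast]=10=a[slow] dup, fast++
slow=7 fast=11: a[fast]=10=a[slow] dup, fast++
slow=7 fast=12: a[fast]=11≠a[slow]=10 write a[8]=11, slow++,fast++
slow=8 fast=13: a[fast]=12≠a[slow]=11 write a[9]=12, slow++,fast++
slow=9 fast=14: a[fast]=12=a[slow] dup, fast++
slow=9 fast=15: a[fast]=12=a[slow] dup, fast++
slow=9 fast=16: a[fast]=13≠a[slow]=12 write a[10]=13, slow++,fast++
slow=10 fast=17: a[fast]=13=a[slow] dup, fast++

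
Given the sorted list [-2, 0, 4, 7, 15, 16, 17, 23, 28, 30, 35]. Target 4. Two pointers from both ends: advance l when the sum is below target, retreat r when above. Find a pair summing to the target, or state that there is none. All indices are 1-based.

l=1 r=11: -2+35=33 >4, r--
l=1 r=10: -2+30=28 >4, r--
l=1 r=9: -2+28=26 >4, r--
l=1 r=8: -2+23=21 >4, r--
l=1 r=7: -2+17=15 >4, r--
l=1 r=6: -2+16=14 >4, r--
l=1 r=5: -2+15=13 >4, r--
l=1 r=4: -2+7=5 >4, r--
l=1 r=3: -2+4=2 <4, l++
l=2 r=3: 0+4=4, found

(0, 4)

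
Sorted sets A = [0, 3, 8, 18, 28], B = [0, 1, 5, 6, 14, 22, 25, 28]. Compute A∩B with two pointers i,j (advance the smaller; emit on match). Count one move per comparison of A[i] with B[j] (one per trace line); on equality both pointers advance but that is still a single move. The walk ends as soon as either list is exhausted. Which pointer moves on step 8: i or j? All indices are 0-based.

[i=0,j=0] 0==0 emit → i++,j++
[i=1,j=1] 3>1 → j++
[i=1,j=2] 3<5 → i++
[i=2,j=2] 8>5 → j++
[i=2,j=3] 8>6 → j++
[i=2,j=4] 8<14 → i++
[i=3,j=4] 18>14 → j++
[i=3,j=5] 18<22 → i++

i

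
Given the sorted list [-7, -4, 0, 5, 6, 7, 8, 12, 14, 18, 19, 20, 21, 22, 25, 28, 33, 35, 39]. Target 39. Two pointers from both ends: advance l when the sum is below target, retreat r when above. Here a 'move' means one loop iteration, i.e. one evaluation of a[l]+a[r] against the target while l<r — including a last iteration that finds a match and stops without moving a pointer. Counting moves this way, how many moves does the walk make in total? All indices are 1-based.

3 moves

[1,19] -7+39=32 <39 → l++
[2,19] -4+39=35 <39 → l++
[3,19] 0+39=39 → found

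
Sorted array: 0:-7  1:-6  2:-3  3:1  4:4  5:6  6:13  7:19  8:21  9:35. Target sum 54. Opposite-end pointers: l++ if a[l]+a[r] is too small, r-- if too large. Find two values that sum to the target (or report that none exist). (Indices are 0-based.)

[0,9] -7+35=28 <54 → l++
[1,9] -6+35=29 <54 → l++
[2,9] -3+35=32 <54 → l++
[3,9] 1+35=36 <54 → l++
[4,9] 4+35=39 <54 → l++
[5,9] 6+35=41 <54 → l++
[6,9] 13+35=48 <54 → l++
[7,9] 19+35=54 → found

(19, 35)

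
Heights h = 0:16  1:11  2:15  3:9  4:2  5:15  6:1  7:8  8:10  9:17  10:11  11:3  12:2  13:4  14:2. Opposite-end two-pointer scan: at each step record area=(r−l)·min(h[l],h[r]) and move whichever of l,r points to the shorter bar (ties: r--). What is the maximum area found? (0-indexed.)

l=0 r=14: min(16,2)*14=28 best=28 *, r--
l=0 r=13: min(16,4)*13=52 best=52 *, r--
l=0 r=12: min(16,2)*12=24 best=52, r--
l=0 r=11: min(16,3)*11=33 best=52, r--
l=0 r=10: min(16,11)*10=110 best=110 *, r--
l=0 r=9: min(16,17)*9=144 best=144 *, l++
l=1 r=9: min(11,17)*8=88 best=144, l++
l=2 r=9: min(15,17)*7=105 best=144, l++
l=3 r=9: min(9,17)*6=54 best=144, l++
l=4 r=9: min(2,17)*5=10 best=144, l++
l=5 r=9: min(15,17)*4=60 best=144, l++
l=6 r=9: min(1,17)*3=3 best=144, l++
l=7 r=9: min(8,17)*2=16 best=144, l++
l=8 r=9: min(10,17)*1=10 best=144, l++

max area = 144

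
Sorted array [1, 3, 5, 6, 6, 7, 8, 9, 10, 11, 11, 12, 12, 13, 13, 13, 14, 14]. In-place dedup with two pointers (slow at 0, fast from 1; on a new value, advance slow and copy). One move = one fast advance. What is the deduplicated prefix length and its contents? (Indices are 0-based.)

length 12; prefix = [1, 3, 5, 6, 7, 8, 9, 10, 11, 12, 13, 14]

(s=0,f=1) a[fast]=3≠a[slow]=1 write a[1]=3 → slow++,fast++
(s=1,f=2) a[fast]=5≠a[slow]=3 write a[2]=5 → slow++,fast++
(s=2,f=3) a[fast]=6≠a[slow]=5 write a[3]=6 → slow++,fast++
(s=3,f=4) a[fast]=6=a[slow] dup → fast++
(s=3,f=5) a[fast]=7≠a[slow]=6 write a[4]=7 → slow++,fast++
(s=4,f=6) a[fast]=8≠a[slow]=7 write a[5]=8 → slow++,fast++
(s=5,f=7) a[fast]=9≠a[slow]=8 write a[6]=9 → slow++,fast++
(s=6,f=8) a[fast]=10≠a[slow]=9 write a[7]=10 → slow++,fast++
(s=7,f=9) a[fast]=11≠a[slow]=10 write a[8]=11 → slow++,fast++
(s=8,f=10) a[fast]=11=a[slow] dup → fast++
(s=8,f=11) a[fast]=12≠a[slow]=11 write a[9]=12 → slow++,fast++
(s=9,f=12) a[fast]=12=a[slow] dup → fast++
(s=9,f=13) a[fast]=13≠a[slow]=12 write a[10]=13 → slow++,fast++
(s=10,f=14) a[fast]=13=a[slow] dup → fast++
(s=10,f=15) a[fast]=13=a[slow] dup → fast++
(s=10,f=16) a[fast]=14≠a[slow]=13 write a[11]=14 → slow++,fast++
(s=11,f=17) a[fast]=14=a[slow] dup → fast++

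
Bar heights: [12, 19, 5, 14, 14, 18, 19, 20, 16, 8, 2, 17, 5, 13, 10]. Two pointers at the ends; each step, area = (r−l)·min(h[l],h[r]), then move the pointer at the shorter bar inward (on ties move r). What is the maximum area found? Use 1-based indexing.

max area = 170

[1,15] min(12,10)*14=140 best=140 * → r--
[1,14] min(12,13)*13=156 best=156 * → l++
[2,14] min(19,13)*12=156 best=156 → r--
[2,13] min(19,5)*11=55 best=156 → r--
[2,12] min(19,17)*10=170 best=170 * → r--
[2,11] min(19,2)*9=18 best=170 → r--
[2,10] min(19,8)*8=64 best=170 → r--
[2,9] min(19,16)*7=112 best=170 → r--
[2,8] min(19,20)*6=114 best=170 → l++
[3,8] min(5,20)*5=25 best=170 → l++
[4,8] min(14,20)*4=56 best=170 → l++
[5,8] min(14,20)*3=42 best=170 → l++
[6,8] min(18,20)*2=36 best=170 → l++
[7,8] min(19,20)*1=19 best=170 → l++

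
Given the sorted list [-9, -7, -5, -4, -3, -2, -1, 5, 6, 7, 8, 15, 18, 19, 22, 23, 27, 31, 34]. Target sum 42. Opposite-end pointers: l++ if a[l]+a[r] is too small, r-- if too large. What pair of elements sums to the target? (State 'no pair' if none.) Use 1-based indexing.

[1,19] -9+34=25 <42 → l++
[2,19] -7+34=27 <42 → l++
[3,19] -5+34=29 <42 → l++
[4,19] -4+34=30 <42 → l++
[5,19] -3+34=31 <42 → l++
[6,19] -2+34=32 <42 → l++
[7,19] -1+34=33 <42 → l++
[8,19] 5+34=39 <42 → l++
[9,19] 6+34=40 <42 → l++
[10,19] 7+34=41 <42 → l++
[11,19] 8+34=42 → found

(8, 34)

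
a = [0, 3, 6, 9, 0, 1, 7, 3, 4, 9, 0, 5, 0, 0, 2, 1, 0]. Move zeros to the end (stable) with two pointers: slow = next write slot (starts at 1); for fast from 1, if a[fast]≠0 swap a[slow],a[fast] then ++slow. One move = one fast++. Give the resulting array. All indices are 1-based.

[3, 6, 9, 1, 7, 3, 4, 9, 5, 2, 1, 0, 0, 0, 0, 0, 0]

slow=1 fast=1: a[fast]=0, fast++
slow=1 fast=2: a[fast]=3≠0 swap→a[1]=3, slow++,fast++
slow=2 fast=3: a[fast]=6≠0 swap→a[2]=6, slow++,fast++
slow=3 fast=4: a[fast]=9≠0 swap→a[3]=9, slow++,fast++
slow=4 fast=5: a[fast]=0, fast++
slow=4 fast=6: a[fast]=1≠0 swap→a[4]=1, slow++,fast++
slow=5 fast=7: a[fast]=7≠0 swap→a[5]=7, slow++,fast++
slow=6 fast=8: a[fast]=3≠0 swap→a[6]=3, slow++,fast++
slow=7 fast=9: a[fast]=4≠0 swap→a[7]=4, slow++,fast++
slow=8 fast=10: a[fast]=9≠0 swap→a[8]=9, slow++,fast++
slow=9 fast=11: a[fast]=0, fast++
slow=9 fast=12: a[fast]=5≠0 swap→a[9]=5, slow++,fast++
slow=10 fast=13: a[fast]=0, fast++
slow=10 fast=14: a[fast]=0, fast++
slow=10 fast=15: a[fast]=2≠0 swap→a[10]=2, slow++,fast++
slow=11 fast=16: a[fast]=1≠0 swap→a[11]=1, slow++,fast++
slow=12 fast=17: a[fast]=0, fast++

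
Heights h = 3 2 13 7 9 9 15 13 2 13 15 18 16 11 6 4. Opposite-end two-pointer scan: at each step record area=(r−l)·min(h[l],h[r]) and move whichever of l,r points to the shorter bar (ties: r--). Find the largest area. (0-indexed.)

max area = 130

l=0 r=15: min(3,4)*15=45 best=45 *, l++
l=1 r=15: min(2,4)*14=28 best=45, l++
l=2 r=15: min(13,4)*13=52 best=52 *, r--
l=2 r=14: min(13,6)*12=72 best=72 *, r--
l=2 r=13: min(13,11)*11=121 best=121 *, r--
l=2 r=12: min(13,16)*10=130 best=130 *, l++
l=3 r=12: min(7,16)*9=63 best=130, l++
l=4 r=12: min(9,16)*8=72 best=130, l++
l=5 r=12: min(9,16)*7=63 best=130, l++
l=6 r=12: min(15,16)*6=90 best=130, l++
l=7 r=12: min(13,16)*5=65 best=130, l++
l=8 r=12: min(2,16)*4=8 best=130, l++
l=9 r=12: min(13,16)*3=39 best=130, l++
l=10 r=12: min(15,16)*2=30 best=130, l++
l=11 r=12: min(18,16)*1=16 best=130, r--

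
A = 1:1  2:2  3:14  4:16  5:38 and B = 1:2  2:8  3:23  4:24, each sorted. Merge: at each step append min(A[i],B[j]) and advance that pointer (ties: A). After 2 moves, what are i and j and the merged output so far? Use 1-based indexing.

i=3, j=1, merged so far=[1, 2]

[i=1,j=1] A[i]=1<=B[j]=2 take 1 → i++
[i=2,j=1] A[i]=2<=B[j]=2 take 2 → i++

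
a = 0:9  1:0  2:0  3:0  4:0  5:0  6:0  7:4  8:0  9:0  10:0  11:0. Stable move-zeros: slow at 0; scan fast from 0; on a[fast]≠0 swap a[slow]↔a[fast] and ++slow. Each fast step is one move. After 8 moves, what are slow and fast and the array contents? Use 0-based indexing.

slow=2, fast=8, a=[9, 4, 0, 0, 0, 0, 0, 0, 0, 0, 0, 0]

(s=0,f=0) a[fast]=9≠0 swap→a[0]=9 → slow++,fast++
(s=1,f=1) a[fast]=0 → fast++
(s=1,f=2) a[fast]=0 → fast++
(s=1,f=3) a[fast]=0 → fast++
(s=1,f=4) a[fast]=0 → fast++
(s=1,f=5) a[fast]=0 → fast++
(s=1,f=6) a[fast]=0 → fast++
(s=1,f=7) a[fast]=4≠0 swap→a[1]=4 → slow++,fast++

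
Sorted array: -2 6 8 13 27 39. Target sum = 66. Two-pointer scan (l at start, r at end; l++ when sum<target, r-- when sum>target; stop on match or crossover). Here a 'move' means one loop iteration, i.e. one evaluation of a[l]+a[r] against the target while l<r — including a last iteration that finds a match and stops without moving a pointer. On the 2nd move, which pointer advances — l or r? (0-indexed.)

[0,5] -2+39=37 <66 → l++
[1,5] 6+39=45 <66 → l++

l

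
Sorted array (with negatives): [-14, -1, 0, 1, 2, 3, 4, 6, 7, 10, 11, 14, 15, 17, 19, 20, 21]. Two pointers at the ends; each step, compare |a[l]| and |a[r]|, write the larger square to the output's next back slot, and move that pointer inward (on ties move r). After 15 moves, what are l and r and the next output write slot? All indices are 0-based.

l=0 r=16: |-14|<=|21| out[16]=441, r--
l=0 r=15: |-14|<=|20| out[15]=400, r--
l=0 r=14: |-14|<=|19| out[14]=361, r--
l=0 r=13: |-14|<=|17| out[13]=289, r--
l=0 r=12: |-14|<=|15| out[12]=225, r--
l=0 r=11: |-14|<=|14| out[11]=196, r--
l=0 r=10: |-14|>|11| out[10]=196, l++
l=1 r=10: |-1|<=|11| out[9]=121, r--
l=1 r=9: |-1|<=|10| out[8]=100, r--
l=1 r=8: |-1|<=|7| out[7]=49, r--
l=1 r=7: |-1|<=|6| out[6]=36, r--
l=1 r=6: |-1|<=|4| out[5]=16, r--
l=1 r=5: |-1|<=|3| out[4]=9, r--
l=1 r=4: |-1|<=|2| out[3]=4, r--
l=1 r=3: |-1|<=|1| out[2]=1, r--

l=1, r=2, next write slot=1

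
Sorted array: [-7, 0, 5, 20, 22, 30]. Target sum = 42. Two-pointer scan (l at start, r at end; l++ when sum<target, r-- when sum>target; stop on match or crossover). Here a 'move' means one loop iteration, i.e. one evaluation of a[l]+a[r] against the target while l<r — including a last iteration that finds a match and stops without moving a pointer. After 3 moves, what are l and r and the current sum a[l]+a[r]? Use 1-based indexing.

l=4, r=6, sum=50

l=1 r=6: -7+30=23 <42, l++
l=2 r=6: 0+30=30 <42, l++
l=3 r=6: 5+30=35 <42, l++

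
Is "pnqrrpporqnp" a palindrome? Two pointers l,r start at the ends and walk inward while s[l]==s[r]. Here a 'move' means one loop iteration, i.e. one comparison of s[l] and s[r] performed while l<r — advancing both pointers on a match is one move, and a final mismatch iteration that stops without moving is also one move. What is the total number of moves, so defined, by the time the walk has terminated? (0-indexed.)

l=0 r=11: 'p'=='p', l++,r--
l=1 r=10: 'n'=='n', l++,r--
l=2 r=9: 'q'=='q', l++,r--
l=3 r=8: 'r'=='r', l++,r--
l=4 r=7: 'r'!='o', stop

5 moves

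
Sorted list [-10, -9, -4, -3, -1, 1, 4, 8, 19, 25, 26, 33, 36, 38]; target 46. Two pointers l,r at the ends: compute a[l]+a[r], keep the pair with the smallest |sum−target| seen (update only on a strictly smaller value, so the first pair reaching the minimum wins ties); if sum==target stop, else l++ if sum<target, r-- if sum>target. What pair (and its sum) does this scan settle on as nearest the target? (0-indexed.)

pair (8, 38) with sum 46 (|Δ|=0)

l=0 r=13: -10+38=28 d=18 *, l++
l=1 r=13: -9+38=29 d=17 *, l++
l=2 r=13: -4+38=34 d=12 *, l++
l=3 r=13: -3+38=35 d=11 *, l++
l=4 r=13: -1+38=37 d=9 *, l++
l=5 r=13: 1+38=39 d=7 *, l++
l=6 r=13: 4+38=42 d=4 *, l++
l=7 r=13: 8+38=46 d=0 *, stop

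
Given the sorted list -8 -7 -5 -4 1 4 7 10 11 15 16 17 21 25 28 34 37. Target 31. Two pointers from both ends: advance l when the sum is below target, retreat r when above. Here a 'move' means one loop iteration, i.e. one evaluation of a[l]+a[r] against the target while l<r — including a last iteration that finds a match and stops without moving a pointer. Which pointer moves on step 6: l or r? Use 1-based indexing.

r

l=1 r=17: -8+37=29 <31, l++
l=2 r=17: -7+37=30 <31, l++
l=3 r=17: -5+37=32 >31, r--
l=3 r=16: -5+34=29 <31, l++
l=4 r=16: -4+34=30 <31, l++
l=5 r=16: 1+34=35 >31, r--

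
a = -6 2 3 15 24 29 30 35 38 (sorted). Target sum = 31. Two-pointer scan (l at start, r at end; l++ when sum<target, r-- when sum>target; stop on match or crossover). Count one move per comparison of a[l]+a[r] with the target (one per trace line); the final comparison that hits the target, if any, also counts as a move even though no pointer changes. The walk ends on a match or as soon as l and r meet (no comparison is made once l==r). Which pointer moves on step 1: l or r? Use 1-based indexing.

r

l=1 r=9: -6+38=32 >31, r--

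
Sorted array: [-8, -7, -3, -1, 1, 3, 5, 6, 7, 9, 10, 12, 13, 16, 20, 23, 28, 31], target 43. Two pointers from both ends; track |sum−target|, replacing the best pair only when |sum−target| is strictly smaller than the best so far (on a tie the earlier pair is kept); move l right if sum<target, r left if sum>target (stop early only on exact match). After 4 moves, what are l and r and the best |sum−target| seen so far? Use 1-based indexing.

l=5, r=18, best |Δ|=13

[1,18] -8+31=23 d=20 * → l++
[2,18] -7+31=24 d=19 * → l++
[3,18] -3+31=28 d=15 * → l++
[4,18] -1+31=30 d=13 * → l++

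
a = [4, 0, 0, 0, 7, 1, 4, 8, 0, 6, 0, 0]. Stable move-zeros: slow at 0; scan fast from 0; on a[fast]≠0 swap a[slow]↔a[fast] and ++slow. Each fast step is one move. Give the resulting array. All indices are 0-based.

slow=0 fast=0: a[fast]=4≠0 swap→a[0]=4, slow++,fast++
slow=1 fast=1: a[fast]=0, fast++
slow=1 fast=2: a[fast]=0, fast++
slow=1 fast=3: a[fast]=0, fast++
slow=1 fast=4: a[fast]=7≠0 swap→a[1]=7, slow++,fast++
slow=2 fast=5: a[fast]=1≠0 swap→a[2]=1, slow++,fast++
slow=3 fast=6: a[fast]=4≠0 swap→a[3]=4, slow++,fast++
slow=4 fast=7: a[fast]=8≠0 swap→a[4]=8, slow++,fast++
slow=5 fast=8: a[fast]=0, fast++
slow=5 fast=9: a[fast]=6≠0 swap→a[5]=6, slow++,fast++
slow=6 fast=10: a[fast]=0, fast++
slow=6 fast=11: a[fast]=0, fast++

[4, 7, 1, 4, 8, 6, 0, 0, 0, 0, 0, 0]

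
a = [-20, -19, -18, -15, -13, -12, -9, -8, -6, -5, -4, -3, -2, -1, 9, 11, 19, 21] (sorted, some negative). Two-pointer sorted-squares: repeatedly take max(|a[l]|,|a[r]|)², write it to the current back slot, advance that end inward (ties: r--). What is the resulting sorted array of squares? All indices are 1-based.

l=1 r=18: |-20|<=|21| out[18]=441, r--
l=1 r=17: |-20|>|19| out[17]=400, l++
l=2 r=17: |-19|<=|19| out[16]=361, r--
l=2 r=16: |-19|>|11| out[15]=361, l++
l=3 r=16: |-18|>|11| out[14]=324, l++
l=4 r=16: |-15|>|11| out[13]=225, l++
l=5 r=16: |-13|>|11| out[12]=169, l++
l=6 r=16: |-12|>|11| out[11]=144, l++
l=7 r=16: |-9|<=|11| out[10]=121, r--
l=7 r=15: |-9|<=|9| out[9]=81, r--
l=7 r=14: |-9|>|-1| out[8]=81, l++
l=8 r=14: |-8|>|-1| out[7]=64, l++
l=9 r=14: |-6|>|-1| out[6]=36, l++
l=10 r=14: |-5|>|-1| out[5]=25, l++
l=11 r=14: |-4|>|-1| out[4]=16, l++
l=12 r=14: |-3|>|-1| out[3]=9, l++
l=13 r=14: |-2|>|-1| out[2]=4, l++
l=14 r=14: |-1|<=|-1| out[1]=1, r--

[1, 4, 9, 16, 25, 36, 64, 81, 81, 121, 144, 169, 225, 324, 361, 361, 400, 441]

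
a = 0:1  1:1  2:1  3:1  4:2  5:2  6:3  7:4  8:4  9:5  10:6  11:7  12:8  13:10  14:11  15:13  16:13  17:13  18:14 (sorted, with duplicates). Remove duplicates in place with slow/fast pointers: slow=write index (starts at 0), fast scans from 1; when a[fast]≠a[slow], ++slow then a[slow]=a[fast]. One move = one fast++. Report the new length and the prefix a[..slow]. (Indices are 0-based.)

(s=0,f=1) a[fast]=1=a[slow] dup → fast++
(s=0,f=2) a[fast]=1=a[slow] dup → fast++
(s=0,f=3) a[fast]=1=a[slow] dup → fast++
(s=0,f=4) a[fast]=2≠a[slow]=1 write a[1]=2 → slow++,fast++
(s=1,f=5) a[fast]=2=a[slow] dup → fast++
(s=1,f=6) a[fast]=3≠a[slow]=2 write a[2]=3 → slow++,fast++
(s=2,f=7) a[fast]=4≠a[slow]=3 write a[3]=4 → slow++,fast++
(s=3,f=8) a[fast]=4=a[slow] dup → fast++
(s=3,f=9) a[fast]=5≠a[slow]=4 write a[4]=5 → slow++,fast++
(s=4,f=10) a[fast]=6≠a[slow]=5 write a[5]=6 → slow++,fast++
(s=5,f=11) a[fast]=7≠a[slow]=6 write a[6]=7 → slow++,fast++
(s=6,f=12) a[fast]=8≠a[slow]=7 write a[7]=8 → slow++,fast++
(s=7,f=13) a[fast]=10≠a[slow]=8 write a[8]=10 → slow++,fast++
(s=8,f=14) a[fast]=11≠a[slow]=10 write a[9]=11 → slow++,fast++
(s=9,f=15) a[fast]=13≠a[slow]=11 write a[10]=13 → slow++,fast++
(s=10,f=16) a[fast]=13=a[slow] dup → fast++
(s=10,f=17) a[fast]=13=a[slow] dup → fast++
(s=10,f=18) a[fast]=14≠a[slow]=13 write a[11]=14 → slow++,fast++

length 12; prefix = [1, 2, 3, 4, 5, 6, 7, 8, 10, 11, 13, 14]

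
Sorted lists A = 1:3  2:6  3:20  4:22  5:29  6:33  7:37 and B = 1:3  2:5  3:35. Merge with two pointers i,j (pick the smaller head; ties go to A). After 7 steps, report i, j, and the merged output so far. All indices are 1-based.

[i=1,j=1] A[i]=3<=B[j]=3 take 3 → i++
[i=2,j=1] A[i]=6>B[j]=3 take 3 → j++
[i=2,j=2] A[i]=6>B[j]=5 take 5 → j++
[i=2,j=3] A[i]=6<=B[j]=35 take 6 → i++
[i=3,j=3] A[i]=20<=B[j]=35 take 20 → i++
[i=4,j=3] A[i]=22<=B[j]=35 take 22 → i++
[i=5,j=3] A[i]=29<=B[j]=35 take 29 → i++

i=6, j=3, merged so far=[3, 3, 5, 6, 20, 22, 29]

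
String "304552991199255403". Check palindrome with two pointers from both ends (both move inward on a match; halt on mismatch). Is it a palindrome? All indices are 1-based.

palindrome

[1,18] '3'=='3' → l++,r--
[2,17] '0'=='0' → l++,r--
[3,16] '4'=='4' → l++,r--
[4,15] '5'=='5' → l++,r--
[5,14] '5'=='5' → l++,r--
[6,13] '2'=='2' → l++,r--
[7,12] '9'=='9' → l++,r--
[8,11] '9'=='9' → l++,r--
[9,10] '1'=='1' → l++,r--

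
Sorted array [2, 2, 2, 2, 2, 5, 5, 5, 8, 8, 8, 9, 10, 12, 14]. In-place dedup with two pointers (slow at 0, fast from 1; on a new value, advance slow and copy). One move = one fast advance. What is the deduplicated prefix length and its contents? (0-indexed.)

slow=0 fast=1: a[fast]=2=a[slow] dup, fast++
slow=0 fast=2: a[fast]=2=a[slow] dup, fast++
slow=0 fast=3: a[fast]=2=a[slow] dup, fast++
slow=0 fast=4: a[fast]=2=a[slow] dup, fast++
slow=0 fast=5: a[fast]=5≠a[slow]=2 write a[1]=5, slow++,fast++
slow=1 fast=6: a[fast]=5=a[slow] dup, fast++
slow=1 fast=7: a[fast]=5=a[slow] dup, fast++
slow=1 fast=8: a[fast]=8≠a[slow]=5 write a[2]=8, slow++,fast++
slow=2 fast=9: a[fast]=8=a[slow] dup, fast++
slow=2 fast=10: a[fast]=8=a[slow] dup, fast++
slow=2 fast=11: a[fast]=9≠a[slow]=8 write a[3]=9, slow++,fast++
slow=3 fast=12: a[fast]=10≠a[slow]=9 write a[4]=10, slow++,fast++
slow=4 fast=13: a[fast]=12≠a[slow]=10 write a[5]=12, slow++,fast++
slow=5 fast=14: a[fast]=14≠a[slow]=12 write a[6]=14, slow++,fast++

length 7; prefix = [2, 5, 8, 9, 10, 12, 14]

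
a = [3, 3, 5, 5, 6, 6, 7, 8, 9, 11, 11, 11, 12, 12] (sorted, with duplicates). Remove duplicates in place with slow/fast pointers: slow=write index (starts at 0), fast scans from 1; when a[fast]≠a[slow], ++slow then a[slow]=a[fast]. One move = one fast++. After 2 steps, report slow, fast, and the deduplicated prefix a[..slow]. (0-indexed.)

slow=0 fast=1: a[fast]=3=a[slow] dup, fast++
slow=0 fast=2: a[fast]=5≠a[slow]=3 write a[1]=5, slow++,fast++

slow=1, fast=3, prefix=[3, 5]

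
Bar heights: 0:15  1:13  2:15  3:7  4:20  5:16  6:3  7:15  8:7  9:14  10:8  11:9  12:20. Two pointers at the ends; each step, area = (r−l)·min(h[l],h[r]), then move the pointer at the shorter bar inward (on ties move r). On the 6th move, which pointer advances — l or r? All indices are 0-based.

r

[0,12] min(15,20)*12=180 best=180 * → l++
[1,12] min(13,20)*11=143 best=180 → l++
[2,12] min(15,20)*10=150 best=180 → l++
[3,12] min(7,20)*9=63 best=180 → l++
[4,12] min(20,20)*8=160 best=180 → r--
[4,11] min(20,9)*7=63 best=180 → r--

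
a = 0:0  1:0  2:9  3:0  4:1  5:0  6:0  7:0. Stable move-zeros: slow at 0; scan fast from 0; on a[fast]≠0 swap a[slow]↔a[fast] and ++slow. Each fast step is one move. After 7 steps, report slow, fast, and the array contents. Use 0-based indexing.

(s=0,f=0) a[fast]=0 → fast++
(s=0,f=1) a[fast]=0 → fast++
(s=0,f=2) a[fast]=9≠0 swap→a[0]=9 → slow++,fast++
(s=1,f=3) a[fast]=0 → fast++
(s=1,f=4) a[fast]=1≠0 swap→a[1]=1 → slow++,fast++
(s=2,f=5) a[fast]=0 → fast++
(s=2,f=6) a[fast]=0 → fast++

slow=2, fast=7, a=[9, 1, 0, 0, 0, 0, 0, 0]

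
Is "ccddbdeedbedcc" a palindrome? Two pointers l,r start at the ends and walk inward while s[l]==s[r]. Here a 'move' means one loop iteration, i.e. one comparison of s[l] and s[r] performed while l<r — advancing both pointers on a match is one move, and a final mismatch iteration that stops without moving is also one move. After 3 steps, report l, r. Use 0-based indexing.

[0,13] 'c'=='c' → l++,r--
[1,12] 'c'=='c' → l++,r--
[2,11] 'd'=='d' → l++,r--

l=3, r=10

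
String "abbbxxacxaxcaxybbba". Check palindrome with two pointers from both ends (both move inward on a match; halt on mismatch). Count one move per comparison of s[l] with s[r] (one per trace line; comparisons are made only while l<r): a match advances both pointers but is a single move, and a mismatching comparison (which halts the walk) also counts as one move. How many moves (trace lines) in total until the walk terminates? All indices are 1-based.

l=1 r=19: 'a'=='a', l++,r--
l=2 r=18: 'b'=='b', l++,r--
l=3 r=17: 'b'=='b', l++,r--
l=4 r=16: 'b'=='b', l++,r--
l=5 r=15: 'x'!='y', stop

5 moves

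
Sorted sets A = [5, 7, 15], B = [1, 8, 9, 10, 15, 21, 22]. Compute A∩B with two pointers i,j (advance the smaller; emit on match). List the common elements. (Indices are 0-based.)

intersection = [15]

i=0 j=0: 5>1, j++
i=0 j=1: 5<8, i++
i=1 j=1: 7<8, i++
i=2 j=1: 15>8, j++
i=2 j=2: 15>9, j++
i=2 j=3: 15>10, j++
i=2 j=4: 15==15 emit, i++,j++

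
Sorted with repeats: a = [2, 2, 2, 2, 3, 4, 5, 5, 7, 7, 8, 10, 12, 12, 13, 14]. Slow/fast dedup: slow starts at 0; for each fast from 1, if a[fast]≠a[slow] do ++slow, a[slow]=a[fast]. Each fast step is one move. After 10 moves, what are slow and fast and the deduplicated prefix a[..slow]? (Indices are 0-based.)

slow=0 fast=1: a[fast]=2=a[slow] dup, fast++
slow=0 fast=2: a[fast]=2=a[slow] dup, fast++
slow=0 fast=3: a[fast]=2=a[slow] dup, fast++
slow=0 fast=4: a[fast]=3≠a[slow]=2 write a[1]=3, slow++,fast++
slow=1 fast=5: a[fast]=4≠a[slow]=3 write a[2]=4, slow++,fast++
slow=2 fast=6: a[fast]=5≠a[slow]=4 write a[3]=5, slow++,fast++
slow=3 fast=7: a[fast]=5=a[slow] dup, fast++
slow=3 fast=8: a[fast]=7≠a[slow]=5 write a[4]=7, slow++,fast++
slow=4 fast=9: a[fast]=7=a[slow] dup, fast++
slow=4 fast=10: a[fast]=8≠a[slow]=7 write a[5]=8, slow++,fast++

slow=5, fast=11, prefix=[2, 3, 4, 5, 7, 8]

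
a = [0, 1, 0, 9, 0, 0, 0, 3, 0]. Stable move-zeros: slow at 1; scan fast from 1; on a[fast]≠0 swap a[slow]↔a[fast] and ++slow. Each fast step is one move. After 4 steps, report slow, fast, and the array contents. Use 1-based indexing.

slow=3, fast=5, a=[1, 9, 0, 0, 0, 0, 0, 3, 0]

(s=1,f=1) a[fast]=0 → fast++
(s=1,f=2) a[fast]=1≠0 swap→a[1]=1 → slow++,fast++
(s=2,f=3) a[fast]=0 → fast++
(s=2,f=4) a[fast]=9≠0 swap→a[2]=9 → slow++,fast++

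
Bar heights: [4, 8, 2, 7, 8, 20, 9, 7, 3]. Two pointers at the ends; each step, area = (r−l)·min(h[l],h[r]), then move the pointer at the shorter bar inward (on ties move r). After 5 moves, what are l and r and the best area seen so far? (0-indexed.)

l=3, r=6, best area=42

[0,8] min(4,3)*8=24 best=24 * → r--
[0,7] min(4,7)*7=28 best=28 * → l++
[1,7] min(8,7)*6=42 best=42 * → r--
[1,6] min(8,9)*5=40 best=42 → l++
[2,6] min(2,9)*4=8 best=42 → l++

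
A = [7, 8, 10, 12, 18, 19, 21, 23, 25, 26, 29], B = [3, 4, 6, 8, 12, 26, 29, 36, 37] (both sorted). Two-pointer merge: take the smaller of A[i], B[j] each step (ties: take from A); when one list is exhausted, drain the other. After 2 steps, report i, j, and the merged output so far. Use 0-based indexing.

[i=0,j=0] A[i]=7>B[j]=3 take 3 → j++
[i=0,j=1] A[i]=7>B[j]=4 take 4 → j++

i=0, j=2, merged so far=[3, 4]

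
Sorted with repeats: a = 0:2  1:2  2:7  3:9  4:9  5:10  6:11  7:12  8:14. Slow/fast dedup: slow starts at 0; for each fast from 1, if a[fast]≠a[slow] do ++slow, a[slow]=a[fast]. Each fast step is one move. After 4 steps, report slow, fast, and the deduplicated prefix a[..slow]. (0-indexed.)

slow=2, fast=5, prefix=[2, 7, 9]

slow=0 fast=1: a[fast]=2=a[slow] dup, fast++
slow=0 fast=2: a[fast]=7≠a[slow]=2 write a[1]=7, slow++,fast++
slow=1 fast=3: a[fast]=9≠a[slow]=7 write a[2]=9, slow++,fast++
slow=2 fast=4: a[fast]=9=a[slow] dup, fast++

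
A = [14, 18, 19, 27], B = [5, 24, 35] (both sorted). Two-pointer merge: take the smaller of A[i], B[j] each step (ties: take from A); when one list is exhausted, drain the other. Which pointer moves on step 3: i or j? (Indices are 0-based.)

[i=0,j=0] A[i]=14>B[j]=5 take 5 → j++
[i=0,j=1] A[i]=14<=B[j]=24 take 14 → i++
[i=1,j=1] A[i]=18<=B[j]=24 take 18 → i++

i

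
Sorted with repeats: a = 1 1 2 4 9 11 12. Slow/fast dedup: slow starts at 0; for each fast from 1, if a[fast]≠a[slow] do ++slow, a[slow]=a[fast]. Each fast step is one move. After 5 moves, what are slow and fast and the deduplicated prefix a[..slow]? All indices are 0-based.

slow=0 fast=1: a[fast]=1=a[slow] dup, fast++
slow=0 fast=2: a[fast]=2≠a[slow]=1 write a[1]=2, slow++,fast++
slow=1 fast=3: a[fast]=4≠a[slow]=2 write a[2]=4, slow++,fast++
slow=2 fast=4: a[fast]=9≠a[slow]=4 write a[3]=9, slow++,fast++
slow=3 fast=5: a[fast]=11≠a[slow]=9 write a[4]=11, slow++,fast++

slow=4, fast=6, prefix=[1, 2, 4, 9, 11]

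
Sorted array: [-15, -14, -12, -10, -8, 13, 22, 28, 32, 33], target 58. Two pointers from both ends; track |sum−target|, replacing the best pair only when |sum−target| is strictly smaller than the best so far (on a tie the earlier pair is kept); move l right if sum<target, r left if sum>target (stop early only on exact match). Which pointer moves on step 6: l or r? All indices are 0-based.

l

[0,9] -15+33=18 d=40 * → l++
[1,9] -14+33=19 d=39 * → l++
[2,9] -12+33=21 d=37 * → l++
[3,9] -10+33=23 d=35 * → l++
[4,9] -8+33=25 d=33 * → l++
[5,9] 13+33=46 d=12 * → l++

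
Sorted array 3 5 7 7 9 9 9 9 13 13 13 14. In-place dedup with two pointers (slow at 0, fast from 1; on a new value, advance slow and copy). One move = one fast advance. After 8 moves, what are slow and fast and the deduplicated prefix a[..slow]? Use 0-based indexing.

slow=4, fast=9, prefix=[3, 5, 7, 9, 13]

slow=0 fast=1: a[fast]=5≠a[slow]=3 write a[1]=5, slow++,fast++
slow=1 fast=2: a[fast]=7≠a[slow]=5 write a[2]=7, slow++,fast++
slow=2 fast=3: a[fast]=7=a[slow] dup, fast++
slow=2 fast=4: a[fast]=9≠a[slow]=7 write a[3]=9, slow++,fast++
slow=3 fast=5: a[fast]=9=a[slow] dup, fast++
slow=3 fast=6: a[fast]=9=a[slow] dup, fast++
slow=3 fast=7: a[fast]=9=a[slow] dup, fast++
slow=3 fast=8: a[fast]=13≠a[slow]=9 write a[4]=13, slow++,fast++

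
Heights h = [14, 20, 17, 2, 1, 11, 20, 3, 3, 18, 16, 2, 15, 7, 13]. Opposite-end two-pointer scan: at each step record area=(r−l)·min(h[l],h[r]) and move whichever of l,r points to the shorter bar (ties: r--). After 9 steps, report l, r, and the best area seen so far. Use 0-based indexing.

l=1, r=6, best area=182

[0,14] min(14,13)*14=182 best=182 * → r--
[0,13] min(14,7)*13=91 best=182 → r--
[0,12] min(14,15)*12=168 best=182 → l++
[1,12] min(20,15)*11=165 best=182 → r--
[1,11] min(20,2)*10=20 best=182 → r--
[1,10] min(20,16)*9=144 best=182 → r--
[1,9] min(20,18)*8=144 best=182 → r--
[1,8] min(20,3)*7=21 best=182 → r--
[1,7] min(20,3)*6=18 best=182 → r--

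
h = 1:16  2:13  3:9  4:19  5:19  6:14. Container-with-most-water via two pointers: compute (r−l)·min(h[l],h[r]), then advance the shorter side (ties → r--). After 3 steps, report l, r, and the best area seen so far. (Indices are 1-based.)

l=3, r=5, best area=70

[1,6] min(16,14)*5=70 best=70 * → r--
[1,5] min(16,19)*4=64 best=70 → l++
[2,5] min(13,19)*3=39 best=70 → l++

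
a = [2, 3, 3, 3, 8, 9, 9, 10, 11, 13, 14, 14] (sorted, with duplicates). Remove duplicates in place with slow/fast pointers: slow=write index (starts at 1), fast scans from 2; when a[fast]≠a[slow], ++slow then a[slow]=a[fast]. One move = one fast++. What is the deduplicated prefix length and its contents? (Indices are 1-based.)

length 8; prefix = [2, 3, 8, 9, 10, 11, 13, 14]

(s=1,f=2) a[fast]=3≠a[slow]=2 write a[2]=3 → slow++,fast++
(s=2,f=3) a[fast]=3=a[slow] dup → fast++
(s=2,f=4) a[fast]=3=a[slow] dup → fast++
(s=2,f=5) a[fast]=8≠a[slow]=3 write a[3]=8 → slow++,fast++
(s=3,f=6) a[fast]=9≠a[slow]=8 write a[4]=9 → slow++,fast++
(s=4,f=7) a[fast]=9=a[slow] dup → fast++
(s=4,f=8) a[fast]=10≠a[slow]=9 write a[5]=10 → slow++,fast++
(s=5,f=9) a[fast]=11≠a[slow]=10 write a[6]=11 → slow++,fast++
(s=6,f=10) a[fast]=13≠a[slow]=11 write a[7]=13 → slow++,fast++
(s=7,f=11) a[fast]=14≠a[slow]=13 write a[8]=14 → slow++,fast++
(s=8,f=12) a[fast]=14=a[slow] dup → fast++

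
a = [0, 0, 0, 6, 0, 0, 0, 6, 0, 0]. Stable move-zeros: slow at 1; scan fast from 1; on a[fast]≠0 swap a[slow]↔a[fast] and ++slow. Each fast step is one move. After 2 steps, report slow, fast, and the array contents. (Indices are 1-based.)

slow=1, fast=3, a=[0, 0, 0, 6, 0, 0, 0, 6, 0, 0]

slow=1 fast=1: a[fast]=0, fast++
slow=1 fast=2: a[fast]=0, fast++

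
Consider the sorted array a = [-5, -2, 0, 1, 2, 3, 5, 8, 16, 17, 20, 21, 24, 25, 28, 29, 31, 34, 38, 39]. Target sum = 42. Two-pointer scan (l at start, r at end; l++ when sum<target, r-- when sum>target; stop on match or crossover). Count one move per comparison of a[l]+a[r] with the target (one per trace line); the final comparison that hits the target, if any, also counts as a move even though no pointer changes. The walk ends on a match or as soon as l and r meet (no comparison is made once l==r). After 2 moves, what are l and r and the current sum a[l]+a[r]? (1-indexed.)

l=1 r=20: -5+39=34 <42, l++
l=2 r=20: -2+39=37 <42, l++

l=3, r=20, sum=39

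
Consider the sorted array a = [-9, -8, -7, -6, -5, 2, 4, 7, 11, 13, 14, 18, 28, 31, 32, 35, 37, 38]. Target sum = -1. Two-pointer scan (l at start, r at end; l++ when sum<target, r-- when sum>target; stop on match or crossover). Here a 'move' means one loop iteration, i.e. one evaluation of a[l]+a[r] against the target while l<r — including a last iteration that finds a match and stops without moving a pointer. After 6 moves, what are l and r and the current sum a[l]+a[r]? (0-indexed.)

[0,17] -9+38=29 >-1 → r--
[0,16] -9+37=28 >-1 → r--
[0,15] -9+35=26 >-1 → r--
[0,14] -9+32=23 >-1 → r--
[0,13] -9+31=22 >-1 → r--
[0,12] -9+28=19 >-1 → r--

l=0, r=11, sum=9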